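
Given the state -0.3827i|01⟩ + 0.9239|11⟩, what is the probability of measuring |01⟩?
0.1465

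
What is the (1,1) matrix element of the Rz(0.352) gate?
(0.9846 + 0.1751i)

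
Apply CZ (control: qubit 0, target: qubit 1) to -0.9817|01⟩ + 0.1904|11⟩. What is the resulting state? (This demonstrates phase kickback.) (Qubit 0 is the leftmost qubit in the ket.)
-0.9817|01⟩ - 0.1904|11⟩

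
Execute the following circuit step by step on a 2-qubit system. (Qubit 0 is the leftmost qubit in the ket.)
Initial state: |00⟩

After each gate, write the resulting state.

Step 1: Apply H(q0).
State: 1/√2|00⟩ + 1/√2|10⟩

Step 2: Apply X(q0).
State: 1/√2|00⟩ + 1/√2|10⟩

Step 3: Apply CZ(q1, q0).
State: 1/√2|00⟩ + 1/√2|10⟩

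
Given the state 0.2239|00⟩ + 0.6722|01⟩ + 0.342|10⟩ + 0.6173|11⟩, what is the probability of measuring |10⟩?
0.117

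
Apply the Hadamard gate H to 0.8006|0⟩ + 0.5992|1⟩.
0.9898|0⟩ + 0.1424|1⟩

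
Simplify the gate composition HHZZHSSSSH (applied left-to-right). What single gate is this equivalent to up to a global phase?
I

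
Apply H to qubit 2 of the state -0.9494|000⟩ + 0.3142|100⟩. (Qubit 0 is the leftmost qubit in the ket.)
-0.6713|000⟩ - 0.6713|001⟩ + 0.2222|100⟩ + 0.2222|101⟩

H on qubit 2 mixes each pair of kets that differ only in qubit 2: amplitudes (a, b) of (|…0…⟩, |…1…⟩) become ((a + b)/√2, (a − b)/√2). Kets absent from the input have amplitude 0.
(|000⟩, |001⟩): (a, b) = (-0.9494, 0) → (-0.6713, -0.6713)
(|100⟩, |101⟩): (a, b) = (0.3142, 0) → (0.2222, 0.2222)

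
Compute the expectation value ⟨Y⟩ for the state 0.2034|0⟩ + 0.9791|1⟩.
0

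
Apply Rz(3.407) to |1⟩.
(-0.1323 + 0.9912i)|1⟩

Rz(3.407) = [[e^(−iθ/2), 0], [0, e^(iθ/2)]] with e^(±iθ/2) = cos(θ/2) ± i·sin(θ/2); θ = 3.407, cos(θ/2) ≈ -0.132315, sin(θ/2) ≈ 0.991208.
With a = amp(|0⟩) = 0 and b = amp(|1⟩) = 1:
new amp(|0⟩) = (-0.132315 - 0.991208i)·a = 0
new amp(|1⟩) = (-0.132315 + 0.991208i)·b = (-0.1323 + 0.9912i)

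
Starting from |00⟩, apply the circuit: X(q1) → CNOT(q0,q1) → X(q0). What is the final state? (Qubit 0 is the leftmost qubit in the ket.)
|11⟩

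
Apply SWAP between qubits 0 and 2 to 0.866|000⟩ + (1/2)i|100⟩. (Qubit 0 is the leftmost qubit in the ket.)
0.866|000⟩ + (1/2)i|001⟩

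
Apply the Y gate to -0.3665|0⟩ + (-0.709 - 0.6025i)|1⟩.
(-0.6025 + 0.709i)|0⟩ - 0.3665i|1⟩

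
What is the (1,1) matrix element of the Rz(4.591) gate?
(-0.6629 + 0.7487i)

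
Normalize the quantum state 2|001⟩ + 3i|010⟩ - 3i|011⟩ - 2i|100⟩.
0.3922|001⟩ + 0.5883i|010⟩ - 0.5883i|011⟩ - 0.3922i|100⟩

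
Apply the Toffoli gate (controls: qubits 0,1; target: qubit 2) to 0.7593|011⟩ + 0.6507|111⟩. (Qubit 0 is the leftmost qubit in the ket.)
0.7593|011⟩ + 0.6507|110⟩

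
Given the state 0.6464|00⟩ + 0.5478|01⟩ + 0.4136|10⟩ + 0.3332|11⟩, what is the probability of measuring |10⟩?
0.1711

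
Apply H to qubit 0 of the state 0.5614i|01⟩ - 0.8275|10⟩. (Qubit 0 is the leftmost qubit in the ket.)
-0.5851|00⟩ + 0.397i|01⟩ + 0.5851|10⟩ + 0.397i|11⟩

H on qubit 0 mixes each pair of kets that differ only in qubit 0: amplitudes (a, b) of (|…0…⟩, |…1…⟩) become ((a + b)/√2, (a − b)/√2). Kets absent from the input have amplitude 0.
(|00⟩, |10⟩): (a, b) = (0, -0.8275) → (-0.5851, 0.5851)
(|01⟩, |11⟩): (a, b) = (0.5614i, 0) → (0.397i, 0.397i)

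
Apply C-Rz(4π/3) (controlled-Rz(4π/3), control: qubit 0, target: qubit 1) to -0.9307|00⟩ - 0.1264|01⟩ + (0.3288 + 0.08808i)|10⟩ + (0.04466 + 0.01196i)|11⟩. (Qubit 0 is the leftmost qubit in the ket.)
-0.9307|00⟩ - 0.1264|01⟩ + (-0.08812 - 0.3288i)|10⟩ + (-0.03269 + 0.0327i)|11⟩

C-Rz(4π/3) leaves the control-|0⟩ kets |00⟩, |01⟩ unchanged and applies Rz(4π/3) to qubit 1 on the control-|1⟩ pair (|10⟩, |11⟩).
Rz(4π/3) = [[e^(−iθ/2), 0], [0, e^(iθ/2)]] with e^(±iθ/2) = cos(θ/2) ± i·sin(θ/2); θ = 4π/3, cos(θ/2) ≈ -0.5, sin(θ/2) ≈ 0.866025.
With a = amp(|10⟩) = (0.3288 + 0.08808i) and b = amp(|11⟩) = (0.04466 + 0.01196i):
new amp(|10⟩) = (-0.5 - 0.866025i)·a = (-0.08812 - 0.3288i)
new amp(|11⟩) = (-0.5 + 0.866025i)·b = (-0.03269 + 0.0327i)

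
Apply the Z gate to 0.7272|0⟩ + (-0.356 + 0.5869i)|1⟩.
0.7272|0⟩ + (0.356 - 0.5869i)|1⟩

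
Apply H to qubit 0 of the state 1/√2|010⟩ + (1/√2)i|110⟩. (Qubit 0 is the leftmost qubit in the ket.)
(1/2 + (1/2)i)|010⟩ + (1/2 - (1/2)i)|110⟩

H on qubit 0 mixes each pair of kets that differ only in qubit 0: amplitudes (a, b) of (|…0…⟩, |…1…⟩) become ((a + b)/√2, (a − b)/√2). Kets absent from the input have amplitude 0.
(|010⟩, |110⟩): (a, b) = (1/√2, (1/√2)i) → ((1/2 + (1/2)i), (1/2 - (1/2)i))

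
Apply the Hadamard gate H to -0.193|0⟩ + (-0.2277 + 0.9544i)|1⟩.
(-0.2975 + 0.6749i)|0⟩ + (0.02454 - 0.6749i)|1⟩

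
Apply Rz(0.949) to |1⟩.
(0.8895 + 0.4569i)|1⟩

Rz(0.949) = [[e^(−iθ/2), 0], [0, e^(iθ/2)]] with e^(±iθ/2) = cos(θ/2) ± i·sin(θ/2); θ = 0.949, cos(θ/2) ≈ 0.889521, sin(θ/2) ≈ 0.456894.
With a = amp(|0⟩) = 0 and b = amp(|1⟩) = 1:
new amp(|0⟩) = (0.889521 - 0.456894i)·a = 0
new amp(|1⟩) = (0.889521 + 0.456894i)·b = (0.8895 + 0.4569i)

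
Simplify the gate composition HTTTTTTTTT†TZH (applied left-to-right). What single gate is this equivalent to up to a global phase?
X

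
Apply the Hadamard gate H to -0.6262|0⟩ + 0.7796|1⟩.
0.1085|0⟩ - 0.9941|1⟩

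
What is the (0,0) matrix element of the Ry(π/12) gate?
0.9914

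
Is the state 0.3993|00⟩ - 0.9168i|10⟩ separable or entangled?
Separable

Writing the state as a|00⟩ + b|01⟩ + c|10⟩ + d|11⟩, it is a product state iff ad − bc = 0.
Here (a, b, c, d) = (0.3993, 0, -0.9168i, 0): ad − bc = (0.3993)(0) − (0)(-0.9168i) = 0, so the state is separable.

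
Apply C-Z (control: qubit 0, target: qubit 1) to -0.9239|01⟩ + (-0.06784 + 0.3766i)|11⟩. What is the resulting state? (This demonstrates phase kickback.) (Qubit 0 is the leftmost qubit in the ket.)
-0.9239|01⟩ + (0.06784 - 0.3766i)|11⟩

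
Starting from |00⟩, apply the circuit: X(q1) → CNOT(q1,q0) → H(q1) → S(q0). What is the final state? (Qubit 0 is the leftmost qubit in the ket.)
(1/√2)i|10⟩ - (1/√2)i|11⟩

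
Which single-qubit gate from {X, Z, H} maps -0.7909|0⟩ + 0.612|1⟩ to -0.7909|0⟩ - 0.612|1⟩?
Z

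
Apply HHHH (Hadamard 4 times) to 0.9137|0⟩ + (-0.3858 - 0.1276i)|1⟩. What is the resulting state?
0.9137|0⟩ + (-0.3858 - 0.1276i)|1⟩

H² = I, so an even number of Hadamards cancels: H^4 = I and the state is unchanged.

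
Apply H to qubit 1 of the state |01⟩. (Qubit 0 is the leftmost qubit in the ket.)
1/√2|00⟩ - 1/√2|01⟩

H on qubit 1 mixes each pair of kets that differ only in qubit 1: amplitudes (a, b) of (|…0…⟩, |…1…⟩) become ((a + b)/√2, (a − b)/√2). Kets absent from the input have amplitude 0.
(|00⟩, |01⟩): (a, b) = (0, 1) → (1/√2, -1/√2)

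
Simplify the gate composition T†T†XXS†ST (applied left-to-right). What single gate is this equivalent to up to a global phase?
T†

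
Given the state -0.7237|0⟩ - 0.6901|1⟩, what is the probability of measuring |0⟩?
0.5237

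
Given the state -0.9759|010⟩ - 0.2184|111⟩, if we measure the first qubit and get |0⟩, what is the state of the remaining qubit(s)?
-|10⟩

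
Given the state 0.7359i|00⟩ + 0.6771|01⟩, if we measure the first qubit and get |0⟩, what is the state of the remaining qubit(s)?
0.7359i|0⟩ + 0.6771|1⟩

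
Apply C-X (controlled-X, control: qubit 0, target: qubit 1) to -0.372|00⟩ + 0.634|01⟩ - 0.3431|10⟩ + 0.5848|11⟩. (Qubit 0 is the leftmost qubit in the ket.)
-0.372|00⟩ + 0.634|01⟩ + 0.5848|10⟩ - 0.3431|11⟩

C-X leaves the control-|0⟩ kets |00⟩, |01⟩ unchanged and applies X to qubit 1 on the control-|1⟩ pair (|10⟩, |11⟩).
X = [[0, 1], [1, 0]].
With a = amp(|10⟩) = -0.3431 and b = amp(|11⟩) = 0.5848:
new amp(|10⟩) = (1)·b = 0.5848
new amp(|11⟩) = (1)·a = -0.3431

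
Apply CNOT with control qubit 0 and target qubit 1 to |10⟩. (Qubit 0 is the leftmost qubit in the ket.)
|11⟩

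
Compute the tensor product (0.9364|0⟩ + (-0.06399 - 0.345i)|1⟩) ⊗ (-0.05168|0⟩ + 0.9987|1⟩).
-0.04839|00⟩ + 0.9352|01⟩ + (0.003307 + 0.01783i)|10⟩ + (-0.06391 - 0.3446i)|11⟩

amp(|b₁b₂…⟩) = product of the factor amplitudes for bits b₁, b₂, …; only kets whose every factor amplitude is nonzero survive.
|00⟩: (0.9364)(-0.05168) = -0.04839
|01⟩: (0.9364)(0.9987) = 0.9352
|10⟩: (-0.06399 - 0.345i)(-0.05168) = (0.003307 + 0.01783i)
|11⟩: (-0.06399 - 0.345i)(0.9987) = (-0.06391 - 0.3446i)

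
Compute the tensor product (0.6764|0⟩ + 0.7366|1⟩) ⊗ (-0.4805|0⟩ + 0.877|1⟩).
-0.325|00⟩ + 0.5932|01⟩ - 0.3539|10⟩ + 0.646|11⟩

amp(|b₁b₂…⟩) = product of the factor amplitudes for bits b₁, b₂, …; only kets whose every factor amplitude is nonzero survive.
|00⟩: (0.6764)(-0.4805) = -0.325
|01⟩: (0.6764)(0.877) = 0.5932
|10⟩: (0.7366)(-0.4805) = -0.3539
|11⟩: (0.7366)(0.877) = 0.646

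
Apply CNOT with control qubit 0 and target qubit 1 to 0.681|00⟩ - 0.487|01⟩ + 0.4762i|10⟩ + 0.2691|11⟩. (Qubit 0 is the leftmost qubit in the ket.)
0.681|00⟩ - 0.487|01⟩ + 0.2691|10⟩ + 0.4762i|11⟩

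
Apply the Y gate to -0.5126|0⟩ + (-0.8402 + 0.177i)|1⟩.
(0.177 + 0.8402i)|0⟩ - 0.5126i|1⟩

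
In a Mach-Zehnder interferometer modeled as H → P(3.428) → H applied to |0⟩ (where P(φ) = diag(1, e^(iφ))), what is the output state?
(0.02037 - 0.1413i)|0⟩ + (0.9796 + 0.1413i)|1⟩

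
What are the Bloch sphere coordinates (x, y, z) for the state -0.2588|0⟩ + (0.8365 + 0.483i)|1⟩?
(-0.433, -0.25, -0.866)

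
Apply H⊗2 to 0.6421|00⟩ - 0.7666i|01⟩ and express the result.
(0.3211 - 0.3833i)|00⟩ + (0.3211 + 0.3833i)|01⟩ + (0.3211 - 0.3833i)|10⟩ + (0.3211 + 0.3833i)|11⟩

H⊗2 gives amp(|y⟩) = (1/2) Σ_x (−1)^(x·y) amp(|x⟩), where x·y is the number of positions in which both x and y have a 1.
|00⟩: (0.6421 - 0.7666i)/2 = (0.3211 - 0.3833i)
|01⟩: (0.6421 + 0.7666i)/2 = (0.3211 + 0.3833i)
|10⟩: (0.6421 - 0.7666i)/2 = (0.3211 - 0.3833i)
|11⟩: (0.6421 + 0.7666i)/2 = (0.3211 + 0.3833i)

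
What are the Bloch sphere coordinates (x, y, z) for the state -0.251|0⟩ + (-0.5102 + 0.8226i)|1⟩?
(0.2561, -0.4129, -0.874)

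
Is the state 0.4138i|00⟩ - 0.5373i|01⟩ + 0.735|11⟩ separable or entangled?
Entangled

Writing the state as a|00⟩ + b|01⟩ + c|10⟩ + d|11⟩, it is a product state iff ad − bc = 0.
Here (a, b, c, d) = (0.4138i, -0.5373i, 0, 0.735): ad − bc = (0.4138i)(0.735) − (-0.5373i)(0) = 0.3041i ≠ 0, so the state is entangled.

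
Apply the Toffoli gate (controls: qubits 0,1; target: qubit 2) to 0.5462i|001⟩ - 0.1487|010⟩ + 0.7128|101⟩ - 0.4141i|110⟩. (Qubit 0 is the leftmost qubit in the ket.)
0.5462i|001⟩ - 0.1487|010⟩ + 0.7128|101⟩ - 0.4141i|111⟩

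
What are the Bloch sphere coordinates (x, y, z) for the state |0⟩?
(0, 0, 1)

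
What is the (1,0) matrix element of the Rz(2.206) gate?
0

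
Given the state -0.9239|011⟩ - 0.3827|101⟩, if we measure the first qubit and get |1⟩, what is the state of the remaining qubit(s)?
-|01⟩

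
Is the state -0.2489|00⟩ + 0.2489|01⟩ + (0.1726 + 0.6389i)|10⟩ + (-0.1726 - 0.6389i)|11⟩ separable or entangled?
Separable

Writing the state as a|00⟩ + b|01⟩ + c|10⟩ + d|11⟩, it is a product state iff ad − bc = 0.
Here (a, b, c, d) = (-0.2489, 0.2489, (0.1726 + 0.6389i), (-0.1726 - 0.6389i)): ad − bc = (-0.2489)(-0.1726 - 0.6389i) − (0.2489)(0.1726 + 0.6389i) = 0, so the state is separable.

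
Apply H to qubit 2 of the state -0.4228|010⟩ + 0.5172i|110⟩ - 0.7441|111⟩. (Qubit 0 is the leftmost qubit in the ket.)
-0.299|010⟩ - 0.299|011⟩ + (-0.5262 + 0.3657i)|110⟩ + (0.5262 + 0.3657i)|111⟩

H on qubit 2 mixes each pair of kets that differ only in qubit 2: amplitudes (a, b) of (|…0…⟩, |…1…⟩) become ((a + b)/√2, (a − b)/√2). Kets absent from the input have amplitude 0.
(|010⟩, |011⟩): (a, b) = (-0.4228, 0) → (-0.299, -0.299)
(|110⟩, |111⟩): (a, b) = (0.5172i, -0.7441) → ((-0.5262 + 0.3657i), (0.5262 + 0.3657i))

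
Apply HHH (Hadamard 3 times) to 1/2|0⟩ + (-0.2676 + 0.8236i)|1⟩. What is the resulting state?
(0.1643 + 0.5824i)|0⟩ + (0.5428 - 0.5824i)|1⟩

H² = I, so H^3 = H: a single Hadamard. With (a, b) = (1/2, (-0.2676 + 0.8236i)), H gives ((a + b)/√2, (a − b)/√2) = ((0.1643 + 0.5824i), (0.5428 - 0.5824i)).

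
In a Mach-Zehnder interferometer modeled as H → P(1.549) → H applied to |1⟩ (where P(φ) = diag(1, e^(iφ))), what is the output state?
(0.4891 - 0.4999i)|0⟩ + (0.5109 + 0.4999i)|1⟩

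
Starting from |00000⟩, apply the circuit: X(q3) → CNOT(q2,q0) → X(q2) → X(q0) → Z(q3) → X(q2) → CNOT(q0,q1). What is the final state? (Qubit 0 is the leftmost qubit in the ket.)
-|11010⟩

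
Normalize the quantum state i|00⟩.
i|00⟩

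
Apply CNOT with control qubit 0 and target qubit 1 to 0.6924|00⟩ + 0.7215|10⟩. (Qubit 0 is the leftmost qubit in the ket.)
0.6924|00⟩ + 0.7215|11⟩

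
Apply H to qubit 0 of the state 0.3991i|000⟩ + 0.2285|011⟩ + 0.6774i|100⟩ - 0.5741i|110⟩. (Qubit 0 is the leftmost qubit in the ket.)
0.7612i|000⟩ - 0.406i|010⟩ + 0.1616|011⟩ - 0.1968i|100⟩ + 0.406i|110⟩ + 0.1616|111⟩

H on qubit 0 mixes each pair of kets that differ only in qubit 0: amplitudes (a, b) of (|…0…⟩, |…1…⟩) become ((a + b)/√2, (a − b)/√2). Kets absent from the input have amplitude 0.
(|000⟩, |100⟩): (a, b) = (0.3991i, 0.6774i) → (0.7612i, -0.1968i)
(|010⟩, |110⟩): (a, b) = (0, -0.5741i) → (-0.406i, 0.406i)
(|011⟩, |111⟩): (a, b) = (0.2285, 0) → (0.1616, 0.1616)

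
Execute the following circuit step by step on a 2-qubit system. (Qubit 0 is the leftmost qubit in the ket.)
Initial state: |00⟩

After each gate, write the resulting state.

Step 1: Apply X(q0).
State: |10⟩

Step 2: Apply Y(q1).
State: i|11⟩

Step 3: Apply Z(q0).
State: -i|11⟩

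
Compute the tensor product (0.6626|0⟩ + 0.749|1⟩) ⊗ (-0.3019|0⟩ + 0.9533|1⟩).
-0.2|00⟩ + 0.6317|01⟩ - 0.2261|10⟩ + 0.714|11⟩

amp(|b₁b₂…⟩) = product of the factor amplitudes for bits b₁, b₂, …; only kets whose every factor amplitude is nonzero survive.
|00⟩: (0.6626)(-0.3019) = -0.2
|01⟩: (0.6626)(0.9533) = 0.6317
|10⟩: (0.749)(-0.3019) = -0.2261
|11⟩: (0.749)(0.9533) = 0.714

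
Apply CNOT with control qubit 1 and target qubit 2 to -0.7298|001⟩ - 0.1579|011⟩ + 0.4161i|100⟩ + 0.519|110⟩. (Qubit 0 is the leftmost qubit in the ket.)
-0.7298|001⟩ - 0.1579|010⟩ + 0.4161i|100⟩ + 0.519|111⟩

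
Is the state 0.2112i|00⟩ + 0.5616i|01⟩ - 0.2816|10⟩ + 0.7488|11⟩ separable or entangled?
Entangled

Writing the state as a|00⟩ + b|01⟩ + c|10⟩ + d|11⟩, it is a product state iff ad − bc = 0.
Here (a, b, c, d) = (0.2112i, 0.5616i, -0.2816, 0.7488): ad − bc = (0.2112i)(0.7488) − (0.5616i)(-0.2816) = 0.3163i ≠ 0, so the state is entangled.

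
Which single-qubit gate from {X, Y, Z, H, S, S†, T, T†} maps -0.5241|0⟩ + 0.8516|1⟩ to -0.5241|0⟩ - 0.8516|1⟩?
Z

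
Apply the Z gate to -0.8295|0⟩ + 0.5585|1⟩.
-0.8295|0⟩ - 0.5585|1⟩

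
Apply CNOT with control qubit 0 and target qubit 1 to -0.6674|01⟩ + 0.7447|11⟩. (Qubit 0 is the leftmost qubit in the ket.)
-0.6674|01⟩ + 0.7447|10⟩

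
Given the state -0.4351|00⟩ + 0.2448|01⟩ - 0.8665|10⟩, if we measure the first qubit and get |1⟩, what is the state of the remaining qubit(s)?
-|0⟩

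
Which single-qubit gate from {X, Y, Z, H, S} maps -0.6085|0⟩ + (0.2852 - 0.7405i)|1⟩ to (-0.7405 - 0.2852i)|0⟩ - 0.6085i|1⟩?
Y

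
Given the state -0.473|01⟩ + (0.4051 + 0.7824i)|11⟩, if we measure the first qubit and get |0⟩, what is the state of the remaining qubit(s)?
-|1⟩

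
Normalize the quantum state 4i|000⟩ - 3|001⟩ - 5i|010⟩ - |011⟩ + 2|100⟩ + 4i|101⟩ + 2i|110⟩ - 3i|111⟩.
0.4364i|000⟩ - 0.3273|001⟩ - 0.5455i|010⟩ - 0.1091|011⟩ + 0.2182|100⟩ + 0.4364i|101⟩ + 0.2182i|110⟩ - 0.3273i|111⟩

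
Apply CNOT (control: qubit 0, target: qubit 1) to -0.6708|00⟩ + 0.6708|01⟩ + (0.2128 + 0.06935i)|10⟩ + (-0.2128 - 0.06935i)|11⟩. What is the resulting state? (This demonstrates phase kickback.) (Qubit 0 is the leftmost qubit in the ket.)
-0.6708|00⟩ + 0.6708|01⟩ + (-0.2128 - 0.06935i)|10⟩ + (0.2128 + 0.06935i)|11⟩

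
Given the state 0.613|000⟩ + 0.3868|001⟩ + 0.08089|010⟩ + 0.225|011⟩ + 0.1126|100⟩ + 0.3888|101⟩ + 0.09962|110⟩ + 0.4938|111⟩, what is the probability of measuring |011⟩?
0.05063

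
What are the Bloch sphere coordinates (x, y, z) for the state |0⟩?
(0, 0, 1)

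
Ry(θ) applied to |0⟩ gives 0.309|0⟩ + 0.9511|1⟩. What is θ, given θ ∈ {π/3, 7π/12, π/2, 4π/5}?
4π/5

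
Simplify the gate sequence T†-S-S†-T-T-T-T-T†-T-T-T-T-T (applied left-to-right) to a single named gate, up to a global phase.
T†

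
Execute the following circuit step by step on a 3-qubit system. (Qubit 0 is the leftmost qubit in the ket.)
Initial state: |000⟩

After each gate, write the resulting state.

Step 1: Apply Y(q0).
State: i|100⟩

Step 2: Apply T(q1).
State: i|100⟩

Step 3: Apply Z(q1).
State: i|100⟩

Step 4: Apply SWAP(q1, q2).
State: i|100⟩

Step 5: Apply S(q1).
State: i|100⟩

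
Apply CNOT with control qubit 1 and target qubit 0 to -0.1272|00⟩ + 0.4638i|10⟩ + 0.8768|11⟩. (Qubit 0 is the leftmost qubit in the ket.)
-0.1272|00⟩ + 0.8768|01⟩ + 0.4638i|10⟩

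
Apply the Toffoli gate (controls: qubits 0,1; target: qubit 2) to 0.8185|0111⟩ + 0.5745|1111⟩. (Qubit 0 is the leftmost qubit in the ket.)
0.8185|0111⟩ + 0.5745|1101⟩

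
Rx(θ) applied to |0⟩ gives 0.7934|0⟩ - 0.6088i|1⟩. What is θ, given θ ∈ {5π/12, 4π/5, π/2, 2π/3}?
5π/12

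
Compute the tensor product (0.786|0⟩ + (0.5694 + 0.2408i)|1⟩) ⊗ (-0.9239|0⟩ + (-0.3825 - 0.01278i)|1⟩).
-0.7262|00⟩ + (-0.3006 - 0.01005i)|01⟩ + (-0.5261 - 0.2225i)|10⟩ + (-0.2147 - 0.09938i)|11⟩

amp(|b₁b₂…⟩) = product of the factor amplitudes for bits b₁, b₂, …; only kets whose every factor amplitude is nonzero survive.
|00⟩: (0.786)(-0.9239) = -0.7262
|01⟩: (0.786)(-0.3825 - 0.01278i) = (-0.3006 - 0.01005i)
|10⟩: (0.5694 + 0.2408i)(-0.9239) = (-0.5261 - 0.2225i)
|11⟩: (0.5694 + 0.2408i)(-0.3825 - 0.01278i) = (-0.2147 - 0.09938i)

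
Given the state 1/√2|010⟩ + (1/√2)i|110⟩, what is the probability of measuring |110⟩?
1/2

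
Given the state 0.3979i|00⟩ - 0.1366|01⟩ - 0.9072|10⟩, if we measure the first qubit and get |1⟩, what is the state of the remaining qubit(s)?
-|0⟩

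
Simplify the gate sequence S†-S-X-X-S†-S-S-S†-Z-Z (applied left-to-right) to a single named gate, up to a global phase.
I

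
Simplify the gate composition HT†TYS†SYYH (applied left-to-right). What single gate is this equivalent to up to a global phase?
Y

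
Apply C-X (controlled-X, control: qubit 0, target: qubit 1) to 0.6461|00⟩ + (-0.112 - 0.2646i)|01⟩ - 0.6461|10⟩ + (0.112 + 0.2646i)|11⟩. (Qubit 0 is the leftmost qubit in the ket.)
0.6461|00⟩ + (-0.112 - 0.2646i)|01⟩ + (0.112 + 0.2646i)|10⟩ - 0.6461|11⟩

C-X leaves the control-|0⟩ kets |00⟩, |01⟩ unchanged and applies X to qubit 1 on the control-|1⟩ pair (|10⟩, |11⟩).
X = [[0, 1], [1, 0]].
With a = amp(|10⟩) = -0.6461 and b = amp(|11⟩) = (0.112 + 0.2646i):
new amp(|10⟩) = (1)·b = (0.112 + 0.2646i)
new amp(|11⟩) = (1)·a = -0.6461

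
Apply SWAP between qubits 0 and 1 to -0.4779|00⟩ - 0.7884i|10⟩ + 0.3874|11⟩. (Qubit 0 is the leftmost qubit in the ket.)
-0.4779|00⟩ - 0.7884i|01⟩ + 0.3874|11⟩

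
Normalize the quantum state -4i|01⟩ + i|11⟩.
-0.9701i|01⟩ + 0.2425i|11⟩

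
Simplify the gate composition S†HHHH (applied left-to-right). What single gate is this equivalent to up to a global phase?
S†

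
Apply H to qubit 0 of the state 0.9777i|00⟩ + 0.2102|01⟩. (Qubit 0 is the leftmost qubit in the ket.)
0.6913i|00⟩ + 0.1486|01⟩ + 0.6913i|10⟩ + 0.1486|11⟩

H on qubit 0 mixes each pair of kets that differ only in qubit 0: amplitudes (a, b) of (|…0…⟩, |…1…⟩) become ((a + b)/√2, (a − b)/√2). Kets absent from the input have amplitude 0.
(|00⟩, |10⟩): (a, b) = (0.9777i, 0) → (0.6913i, 0.6913i)
(|01⟩, |11⟩): (a, b) = (0.2102, 0) → (0.1486, 0.1486)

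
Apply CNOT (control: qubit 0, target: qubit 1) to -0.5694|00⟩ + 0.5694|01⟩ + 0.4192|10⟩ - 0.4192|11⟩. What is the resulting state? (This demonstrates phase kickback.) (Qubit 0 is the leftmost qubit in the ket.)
-0.5694|00⟩ + 0.5694|01⟩ - 0.4192|10⟩ + 0.4192|11⟩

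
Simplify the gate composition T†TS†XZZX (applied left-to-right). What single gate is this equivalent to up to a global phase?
S†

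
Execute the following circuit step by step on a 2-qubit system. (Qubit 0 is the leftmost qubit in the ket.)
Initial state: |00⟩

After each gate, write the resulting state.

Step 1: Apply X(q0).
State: |10⟩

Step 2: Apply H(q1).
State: 1/√2|10⟩ + 1/√2|11⟩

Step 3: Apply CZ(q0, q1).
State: 1/√2|10⟩ - 1/√2|11⟩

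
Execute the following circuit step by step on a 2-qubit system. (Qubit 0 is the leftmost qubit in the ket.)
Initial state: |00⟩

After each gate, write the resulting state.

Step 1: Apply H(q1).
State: 1/√2|00⟩ + 1/√2|01⟩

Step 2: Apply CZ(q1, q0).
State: 1/√2|00⟩ + 1/√2|01⟩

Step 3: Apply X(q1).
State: 1/√2|00⟩ + 1/√2|01⟩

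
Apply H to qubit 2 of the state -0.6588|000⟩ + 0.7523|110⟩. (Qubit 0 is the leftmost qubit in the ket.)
-0.4658|000⟩ - 0.4658|001⟩ + 0.532|110⟩ + 0.532|111⟩

H on qubit 2 mixes each pair of kets that differ only in qubit 2: amplitudes (a, b) of (|…0…⟩, |…1…⟩) become ((a + b)/√2, (a − b)/√2). Kets absent from the input have amplitude 0.
(|000⟩, |001⟩): (a, b) = (-0.6588, 0) → (-0.4658, -0.4658)
(|110⟩, |111⟩): (a, b) = (0.7523, 0) → (0.532, 0.532)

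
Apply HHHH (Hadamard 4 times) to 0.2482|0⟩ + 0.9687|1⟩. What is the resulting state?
0.2482|0⟩ + 0.9687|1⟩

H² = I, so an even number of Hadamards cancels: H^4 = I and the state is unchanged.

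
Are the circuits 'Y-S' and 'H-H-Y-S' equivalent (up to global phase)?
Yes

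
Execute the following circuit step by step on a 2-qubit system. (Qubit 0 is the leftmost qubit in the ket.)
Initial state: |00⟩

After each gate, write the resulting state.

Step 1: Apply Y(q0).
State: i|10⟩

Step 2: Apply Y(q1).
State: -|11⟩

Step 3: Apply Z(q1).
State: |11⟩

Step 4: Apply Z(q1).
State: -|11⟩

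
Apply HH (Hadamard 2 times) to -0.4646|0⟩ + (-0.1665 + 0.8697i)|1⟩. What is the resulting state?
-0.4646|0⟩ + (-0.1665 + 0.8697i)|1⟩

H² = I, so an even number of Hadamards cancels: H^2 = I and the state is unchanged.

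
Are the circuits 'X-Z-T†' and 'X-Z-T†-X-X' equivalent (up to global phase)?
Yes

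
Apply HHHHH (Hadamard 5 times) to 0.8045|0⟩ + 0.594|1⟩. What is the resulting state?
0.9889|0⟩ + 0.1488|1⟩

H² = I, so H^5 = H: a single Hadamard. With (a, b) = (0.8045, 0.594), H gives ((a + b)/√2, (a − b)/√2) = (0.9889, 0.1488).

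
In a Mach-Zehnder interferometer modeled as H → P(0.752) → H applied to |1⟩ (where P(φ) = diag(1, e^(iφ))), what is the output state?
(0.1348 - 0.3416i)|0⟩ + (0.8652 + 0.3416i)|1⟩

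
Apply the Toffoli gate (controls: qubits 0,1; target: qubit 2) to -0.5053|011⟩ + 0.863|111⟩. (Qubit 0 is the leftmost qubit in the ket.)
-0.5053|011⟩ + 0.863|110⟩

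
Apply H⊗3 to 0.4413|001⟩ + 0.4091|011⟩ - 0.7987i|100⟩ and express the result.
(0.3007 - 0.2824i)|000⟩ + (-0.3007 - 0.2824i)|001⟩ + (0.01138 - 0.2824i)|010⟩ + (-0.01138 - 0.2824i)|011⟩ + (0.3007 + 0.2824i)|100⟩ + (-0.3007 + 0.2824i)|101⟩ + (0.01138 + 0.2824i)|110⟩ + (-0.01138 + 0.2824i)|111⟩

H⊗3 gives amp(|y⟩) = (1/2√2) Σ_x (−1)^(x·y) amp(|x⟩), where x·y is the number of positions in which both x and y have a 1.
|000⟩: (0.4413 + 0.4091 - 0.7987i)/(2√2) = (0.3007 - 0.2824i)
|001⟩: (-0.4413 - 0.4091 - 0.7987i)/(2√2) = (-0.3007 - 0.2824i)
|010⟩: (0.4413 - 0.4091 - 0.7987i)/(2√2) = (0.01138 - 0.2824i)
|011⟩: (-0.4413 + 0.4091 - 0.7987i)/(2√2) = (-0.01138 - 0.2824i)
|100⟩: (0.4413 + 0.4091 + 0.7987i)/(2√2) = (0.3007 + 0.2824i)
|101⟩: (-0.4413 - 0.4091 + 0.7987i)/(2√2) = (-0.3007 + 0.2824i)
|110⟩: (0.4413 - 0.4091 + 0.7987i)/(2√2) = (0.01138 + 0.2824i)
|111⟩: (-0.4413 + 0.4091 + 0.7987i)/(2√2) = (-0.01138 + 0.2824i)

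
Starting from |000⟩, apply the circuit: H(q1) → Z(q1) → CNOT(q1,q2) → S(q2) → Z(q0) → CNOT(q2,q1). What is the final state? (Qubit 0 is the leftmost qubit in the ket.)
1/√2|000⟩ - (1/√2)i|001⟩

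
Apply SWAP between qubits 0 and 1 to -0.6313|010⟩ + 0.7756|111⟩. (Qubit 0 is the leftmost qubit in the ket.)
-0.6313|100⟩ + 0.7756|111⟩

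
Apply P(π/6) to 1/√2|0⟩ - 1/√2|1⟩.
1/√2|0⟩ + (-0.6124 - (1/√8)i)|1⟩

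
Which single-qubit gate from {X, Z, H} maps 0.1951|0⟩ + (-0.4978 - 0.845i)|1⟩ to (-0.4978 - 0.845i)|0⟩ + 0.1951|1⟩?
X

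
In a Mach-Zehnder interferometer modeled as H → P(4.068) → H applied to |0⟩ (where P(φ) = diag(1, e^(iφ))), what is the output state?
(0.1996 - 0.3997i)|0⟩ + (0.8004 + 0.3997i)|1⟩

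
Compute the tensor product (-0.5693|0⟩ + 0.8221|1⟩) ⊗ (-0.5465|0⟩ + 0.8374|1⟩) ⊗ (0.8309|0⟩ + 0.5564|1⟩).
0.2585|000⟩ + 0.1731|001⟩ - 0.3961|010⟩ - 0.2653|011⟩ - 0.3733|100⟩ - 0.25|101⟩ + 0.572|110⟩ + 0.383|111⟩

amp(|b₁b₂…⟩) = product of the factor amplitudes for bits b₁, b₂, …; only kets whose every factor amplitude is nonzero survive.
|000⟩: (-0.5693)(-0.5465)(0.8309) = 0.2585
|001⟩: (-0.5693)(-0.5465)(0.5564) = 0.1731
|010⟩: (-0.5693)(0.8374)(0.8309) = -0.3961
|011⟩: (-0.5693)(0.8374)(0.5564) = -0.2653
|100⟩: (0.8221)(-0.5465)(0.8309) = -0.3733
|101⟩: (0.8221)(-0.5465)(0.5564) = -0.25
|110⟩: (0.8221)(0.8374)(0.8309) = 0.572
|111⟩: (0.8221)(0.8374)(0.5564) = 0.383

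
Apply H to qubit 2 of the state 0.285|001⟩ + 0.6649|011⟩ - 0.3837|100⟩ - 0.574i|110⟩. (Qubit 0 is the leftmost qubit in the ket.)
0.2015|000⟩ - 0.2015|001⟩ + 0.4702|010⟩ - 0.4702|011⟩ - 0.2713|100⟩ - 0.2713|101⟩ - 0.4059i|110⟩ - 0.4059i|111⟩

H on qubit 2 mixes each pair of kets that differ only in qubit 2: amplitudes (a, b) of (|…0…⟩, |…1…⟩) become ((a + b)/√2, (a − b)/√2). Kets absent from the input have amplitude 0.
(|000⟩, |001⟩): (a, b) = (0, 0.285) → (0.2015, -0.2015)
(|010⟩, |011⟩): (a, b) = (0, 0.6649) → (0.4702, -0.4702)
(|100⟩, |101⟩): (a, b) = (-0.3837, 0) → (-0.2713, -0.2713)
(|110⟩, |111⟩): (a, b) = (-0.574i, 0) → (-0.4059i, -0.4059i)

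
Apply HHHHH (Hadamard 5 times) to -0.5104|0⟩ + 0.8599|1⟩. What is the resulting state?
0.2471|0⟩ - 0.9689|1⟩

H² = I, so H^5 = H: a single Hadamard. With (a, b) = (-0.5104, 0.8599), H gives ((a + b)/√2, (a − b)/√2) = (0.2471, -0.9689).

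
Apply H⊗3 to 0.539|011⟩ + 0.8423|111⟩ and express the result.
0.4884|000⟩ - 0.4884|001⟩ - 0.4884|010⟩ + 0.4884|011⟩ - 0.1072|100⟩ + 0.1072|101⟩ + 0.1072|110⟩ - 0.1072|111⟩

H⊗3 gives amp(|y⟩) = (1/2√2) Σ_x (−1)^(x·y) amp(|x⟩), where x·y is the number of positions in which both x and y have a 1.
|000⟩: (0.539 + 0.8423)/(2√2) = 0.4884
|001⟩: (-0.539 - 0.8423)/(2√2) = -0.4884
|010⟩: (-0.539 - 0.8423)/(2√2) = -0.4884
|011⟩: (0.539 + 0.8423)/(2√2) = 0.4884
|100⟩: (0.539 - 0.8423)/(2√2) = -0.1072
|101⟩: (-0.539 + 0.8423)/(2√2) = 0.1072
|110⟩: (-0.539 + 0.8423)/(2√2) = 0.1072
|111⟩: (0.539 - 0.8423)/(2√2) = -0.1072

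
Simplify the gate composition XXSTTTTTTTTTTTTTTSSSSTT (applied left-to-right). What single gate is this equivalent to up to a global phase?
S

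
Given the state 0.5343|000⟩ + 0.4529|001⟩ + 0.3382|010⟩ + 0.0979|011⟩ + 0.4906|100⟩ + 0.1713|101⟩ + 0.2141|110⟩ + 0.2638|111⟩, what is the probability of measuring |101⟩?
0.02934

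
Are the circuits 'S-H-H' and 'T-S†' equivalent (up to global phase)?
No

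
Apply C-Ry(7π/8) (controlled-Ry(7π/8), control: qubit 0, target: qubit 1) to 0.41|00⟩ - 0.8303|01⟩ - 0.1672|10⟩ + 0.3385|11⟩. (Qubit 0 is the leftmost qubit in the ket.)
0.41|00⟩ - 0.8303|01⟩ - 0.3646|10⟩ - 0.09795|11⟩

C-Ry(7π/8) leaves the control-|0⟩ kets |00⟩, |01⟩ unchanged and applies Ry(7π/8) to qubit 1 on the control-|1⟩ pair (|10⟩, |11⟩).
Ry(7π/8) = [[cos(θ/2), −sin(θ/2)], [sin(θ/2), cos(θ/2)]]; θ = 7π/8, cos(θ/2) ≈ 0.19509, sin(θ/2) ≈ 0.980785.
With a = amp(|10⟩) = -0.1672 and b = amp(|11⟩) = 0.3385:
new amp(|10⟩) = (0.19509)·a + (-0.980785)·b = -0.3646
new amp(|11⟩) = (0.980785)·a + (0.19509)·b = -0.09795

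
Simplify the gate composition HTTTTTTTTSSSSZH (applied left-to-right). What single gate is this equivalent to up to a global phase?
X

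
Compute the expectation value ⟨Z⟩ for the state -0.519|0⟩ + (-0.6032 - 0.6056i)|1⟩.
-0.4612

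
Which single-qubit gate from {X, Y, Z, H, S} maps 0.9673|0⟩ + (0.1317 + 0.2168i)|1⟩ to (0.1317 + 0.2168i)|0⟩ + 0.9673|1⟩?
X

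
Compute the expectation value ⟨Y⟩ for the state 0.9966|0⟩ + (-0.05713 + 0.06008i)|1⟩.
0.1198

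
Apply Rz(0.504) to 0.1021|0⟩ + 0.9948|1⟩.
(0.09888 - 0.02546i)|0⟩ + (0.9634 + 0.248i)|1⟩

Rz(0.504) = [[e^(−iθ/2), 0], [0, e^(iθ/2)]] with e^(±iθ/2) = cos(θ/2) ± i·sin(θ/2); θ = 0.504, cos(θ/2) ≈ 0.968416, sin(θ/2) ≈ 0.249341.
With a = amp(|0⟩) = 0.1021 and b = amp(|1⟩) = 0.9948:
new amp(|0⟩) = (0.968416 - 0.249341i)·a = (0.09888 - 0.02546i)
new amp(|1⟩) = (0.968416 + 0.249341i)·b = (0.9634 + 0.248i)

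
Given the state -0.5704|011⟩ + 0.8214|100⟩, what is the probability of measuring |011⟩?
0.3254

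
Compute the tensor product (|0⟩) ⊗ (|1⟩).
|01⟩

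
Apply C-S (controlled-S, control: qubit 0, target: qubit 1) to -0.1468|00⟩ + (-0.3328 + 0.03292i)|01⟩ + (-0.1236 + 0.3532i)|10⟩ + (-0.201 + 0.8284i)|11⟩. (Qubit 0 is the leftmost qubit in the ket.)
-0.1468|00⟩ + (-0.3328 + 0.03292i)|01⟩ + (-0.1236 + 0.3532i)|10⟩ + (-0.8284 - 0.201i)|11⟩

C-S leaves the control-|0⟩ kets |00⟩, |01⟩ unchanged and applies S to qubit 1 on the control-|1⟩ pair (|10⟩, |11⟩).
S = [[1, 0], [0, i]].
With a = amp(|10⟩) = (-0.1236 + 0.3532i) and b = amp(|11⟩) = (-0.201 + 0.8284i):
new amp(|10⟩) = (1)·a = (-0.1236 + 0.3532i)
new amp(|11⟩) = (i)·b = (-0.8284 - 0.201i)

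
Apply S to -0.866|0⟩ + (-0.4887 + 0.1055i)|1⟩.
-0.866|0⟩ + (-0.1055 - 0.4887i)|1⟩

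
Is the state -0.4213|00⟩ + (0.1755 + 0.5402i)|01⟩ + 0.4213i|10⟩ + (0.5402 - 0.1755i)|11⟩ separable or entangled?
Separable

Writing the state as a|00⟩ + b|01⟩ + c|10⟩ + d|11⟩, it is a product state iff ad − bc = 0.
Here (a, b, c, d) = (-0.4213, (0.1755 + 0.5402i), 0.4213i, (0.5402 - 0.1755i)): ad − bc = (-0.4213)(0.5402 - 0.1755i) − (0.1755 + 0.5402i)(0.4213i) = 0, so the state is separable.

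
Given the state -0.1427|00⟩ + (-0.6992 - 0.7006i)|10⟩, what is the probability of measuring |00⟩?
0.02036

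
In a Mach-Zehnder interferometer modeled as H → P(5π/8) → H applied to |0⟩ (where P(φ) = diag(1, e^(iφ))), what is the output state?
(0.3087 + 0.4619i)|0⟩ + (0.6913 - 0.4619i)|1⟩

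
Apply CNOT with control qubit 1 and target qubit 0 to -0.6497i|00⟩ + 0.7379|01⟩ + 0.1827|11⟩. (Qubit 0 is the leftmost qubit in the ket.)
-0.6497i|00⟩ + 0.1827|01⟩ + 0.7379|11⟩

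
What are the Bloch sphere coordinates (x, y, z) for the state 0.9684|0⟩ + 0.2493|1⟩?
(0.4828, 0, 0.8756)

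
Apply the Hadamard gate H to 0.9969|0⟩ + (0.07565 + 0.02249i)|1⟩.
(0.7584 + 0.0159i)|0⟩ + (0.6514 - 0.0159i)|1⟩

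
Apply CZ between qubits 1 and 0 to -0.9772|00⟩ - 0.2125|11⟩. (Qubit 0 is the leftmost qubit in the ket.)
-0.9772|00⟩ + 0.2125|11⟩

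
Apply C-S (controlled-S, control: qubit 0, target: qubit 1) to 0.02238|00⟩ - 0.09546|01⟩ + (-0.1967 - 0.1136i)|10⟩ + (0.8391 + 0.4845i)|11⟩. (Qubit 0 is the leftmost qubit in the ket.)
0.02238|00⟩ - 0.09546|01⟩ + (-0.1967 - 0.1136i)|10⟩ + (-0.4845 + 0.8391i)|11⟩

C-S leaves the control-|0⟩ kets |00⟩, |01⟩ unchanged and applies S to qubit 1 on the control-|1⟩ pair (|10⟩, |11⟩).
S = [[1, 0], [0, i]].
With a = amp(|10⟩) = (-0.1967 - 0.1136i) and b = amp(|11⟩) = (0.8391 + 0.4845i):
new amp(|10⟩) = (1)·a = (-0.1967 - 0.1136i)
new amp(|11⟩) = (i)·b = (-0.4845 + 0.8391i)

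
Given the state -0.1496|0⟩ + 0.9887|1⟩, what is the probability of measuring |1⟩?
0.9775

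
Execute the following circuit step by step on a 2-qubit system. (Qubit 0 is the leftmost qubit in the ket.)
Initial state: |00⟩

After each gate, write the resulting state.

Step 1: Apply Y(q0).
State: i|10⟩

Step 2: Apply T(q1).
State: i|10⟩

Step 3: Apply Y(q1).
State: -|11⟩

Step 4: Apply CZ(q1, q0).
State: |11⟩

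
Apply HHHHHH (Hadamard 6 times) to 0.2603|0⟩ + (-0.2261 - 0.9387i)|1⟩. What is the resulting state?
0.2603|0⟩ + (-0.2261 - 0.9387i)|1⟩

H² = I, so an even number of Hadamards cancels: H^6 = I and the state is unchanged.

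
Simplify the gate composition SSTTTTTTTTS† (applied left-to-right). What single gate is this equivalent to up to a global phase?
S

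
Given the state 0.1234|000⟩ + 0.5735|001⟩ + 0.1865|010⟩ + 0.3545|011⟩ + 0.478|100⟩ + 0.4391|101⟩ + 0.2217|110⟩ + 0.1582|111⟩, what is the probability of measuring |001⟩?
0.3289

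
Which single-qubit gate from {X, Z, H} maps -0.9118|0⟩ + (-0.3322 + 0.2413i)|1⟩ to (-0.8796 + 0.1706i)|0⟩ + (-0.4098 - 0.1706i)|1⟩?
H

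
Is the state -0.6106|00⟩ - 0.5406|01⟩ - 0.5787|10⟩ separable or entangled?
Entangled

Writing the state as a|00⟩ + b|01⟩ + c|10⟩ + d|11⟩, it is a product state iff ad − bc = 0.
Here (a, b, c, d) = (-0.6106, -0.5406, -0.5787, 0): ad − bc = (-0.6106)(0) − (-0.5406)(-0.5787) = -0.3128 ≠ 0, so the state is entangled.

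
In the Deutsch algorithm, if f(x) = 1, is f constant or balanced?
Constant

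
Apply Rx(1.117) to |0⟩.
0.8481|0⟩ - 0.5299i|1⟩

Rx(1.117) = [[cos(θ/2), −i·sin(θ/2)], [−i·sin(θ/2), cos(θ/2)]]; θ = 1.117, cos(θ/2) ≈ 0.848051, sin(θ/2) ≈ 0.529915.
With a = amp(|0⟩) = 1 and b = amp(|1⟩) = 0:
new amp(|0⟩) = (0.848051)·a + (-0.529915i)·b = 0.8481
new amp(|1⟩) = (-0.529915i)·a + (0.848051)·b = -0.5299i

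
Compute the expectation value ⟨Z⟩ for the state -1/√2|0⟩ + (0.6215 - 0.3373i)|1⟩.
-0.00003354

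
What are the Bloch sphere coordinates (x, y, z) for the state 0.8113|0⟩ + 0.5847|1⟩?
(0.9487, 0, 0.3163)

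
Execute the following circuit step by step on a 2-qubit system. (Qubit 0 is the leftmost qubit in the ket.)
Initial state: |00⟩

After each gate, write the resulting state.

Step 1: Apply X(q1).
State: |01⟩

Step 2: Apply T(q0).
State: |01⟩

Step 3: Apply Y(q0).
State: i|11⟩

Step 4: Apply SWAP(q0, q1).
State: i|11⟩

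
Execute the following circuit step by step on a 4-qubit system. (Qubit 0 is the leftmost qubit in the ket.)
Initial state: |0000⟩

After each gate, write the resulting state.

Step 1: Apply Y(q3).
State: i|0001⟩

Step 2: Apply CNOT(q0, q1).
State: i|0001⟩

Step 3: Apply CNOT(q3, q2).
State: i|0011⟩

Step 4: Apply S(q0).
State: i|0011⟩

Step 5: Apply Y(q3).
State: |0010⟩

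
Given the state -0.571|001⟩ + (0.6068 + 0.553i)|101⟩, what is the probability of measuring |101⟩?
0.674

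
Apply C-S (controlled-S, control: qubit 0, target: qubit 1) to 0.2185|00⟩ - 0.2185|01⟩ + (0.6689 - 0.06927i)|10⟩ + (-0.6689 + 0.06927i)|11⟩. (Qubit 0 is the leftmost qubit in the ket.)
0.2185|00⟩ - 0.2185|01⟩ + (0.6689 - 0.06927i)|10⟩ + (-0.06927 - 0.6689i)|11⟩

C-S leaves the control-|0⟩ kets |00⟩, |01⟩ unchanged and applies S to qubit 1 on the control-|1⟩ pair (|10⟩, |11⟩).
S = [[1, 0], [0, i]].
With a = amp(|10⟩) = (0.6689 - 0.06927i) and b = amp(|11⟩) = (-0.6689 + 0.06927i):
new amp(|10⟩) = (1)·a = (0.6689 - 0.06927i)
new amp(|11⟩) = (i)·b = (-0.06927 - 0.6689i)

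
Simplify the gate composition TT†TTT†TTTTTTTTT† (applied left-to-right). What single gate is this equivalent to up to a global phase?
I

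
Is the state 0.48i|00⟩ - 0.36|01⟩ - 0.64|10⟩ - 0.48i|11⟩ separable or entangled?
Separable

Writing the state as a|00⟩ + b|01⟩ + c|10⟩ + d|11⟩, it is a product state iff ad − bc = 0.
Here (a, b, c, d) = (0.48i, -0.36, -0.64, -0.48i): ad − bc = (0.48i)(-0.48i) − (-0.36)(-0.64) = 0, so the state is separable.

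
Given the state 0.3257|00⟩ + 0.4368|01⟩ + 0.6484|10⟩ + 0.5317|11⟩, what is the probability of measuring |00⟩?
0.1061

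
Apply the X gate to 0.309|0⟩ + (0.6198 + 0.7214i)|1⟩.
(0.6198 + 0.7214i)|0⟩ + 0.309|1⟩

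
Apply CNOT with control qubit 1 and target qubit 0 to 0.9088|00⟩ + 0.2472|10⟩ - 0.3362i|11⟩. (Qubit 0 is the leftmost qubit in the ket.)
0.9088|00⟩ - 0.3362i|01⟩ + 0.2472|10⟩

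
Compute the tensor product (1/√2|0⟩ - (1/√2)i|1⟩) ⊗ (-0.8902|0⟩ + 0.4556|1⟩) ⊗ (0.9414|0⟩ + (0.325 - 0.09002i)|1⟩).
-0.5926|000⟩ + (-0.2046 + 0.05666i)|001⟩ + 0.3033|010⟩ + (0.1047 - 0.029i)|011⟩ + 0.5926i|100⟩ + (0.05666 + 0.2046i)|101⟩ - 0.3033i|110⟩ + (-0.029 - 0.1047i)|111⟩

amp(|b₁b₂…⟩) = product of the factor amplitudes for bits b₁, b₂, …; only kets whose every factor amplitude is nonzero survive.
|000⟩: (1/√2)(-0.8902)(0.9414) = -0.5926
|001⟩: (1/√2)(-0.8902)(0.325 - 0.09002i) = (-0.2046 + 0.05666i)
|010⟩: (1/√2)(0.4556)(0.9414) = 0.3033
|011⟩: (1/√2)(0.4556)(0.325 - 0.09002i) = (0.1047 - 0.029i)
|100⟩: (-(1/√2)i)(-0.8902)(0.9414) = 0.5926i
|101⟩: (-(1/√2)i)(-0.8902)(0.325 - 0.09002i) = (0.05666 + 0.2046i)
|110⟩: (-(1/√2)i)(0.4556)(0.9414) = -0.3033i
|111⟩: (-(1/√2)i)(0.4556)(0.325 - 0.09002i) = (-0.029 - 0.1047i)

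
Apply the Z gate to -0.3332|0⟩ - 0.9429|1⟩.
-0.3332|0⟩ + 0.9429|1⟩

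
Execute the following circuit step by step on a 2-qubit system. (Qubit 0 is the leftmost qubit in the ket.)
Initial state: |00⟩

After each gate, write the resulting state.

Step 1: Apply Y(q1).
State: i|01⟩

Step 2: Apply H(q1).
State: (1/√2)i|00⟩ - (1/√2)i|01⟩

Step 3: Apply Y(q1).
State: -1/√2|00⟩ - 1/√2|01⟩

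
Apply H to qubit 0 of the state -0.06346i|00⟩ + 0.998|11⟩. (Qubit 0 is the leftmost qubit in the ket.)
-0.04487i|00⟩ + 0.7057|01⟩ - 0.04487i|10⟩ - 0.7057|11⟩

H on qubit 0 mixes each pair of kets that differ only in qubit 0: amplitudes (a, b) of (|…0…⟩, |…1…⟩) become ((a + b)/√2, (a − b)/√2). Kets absent from the input have amplitude 0.
(|00⟩, |10⟩): (a, b) = (-0.06346i, 0) → (-0.04487i, -0.04487i)
(|01⟩, |11⟩): (a, b) = (0, 0.998) → (0.7057, -0.7057)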